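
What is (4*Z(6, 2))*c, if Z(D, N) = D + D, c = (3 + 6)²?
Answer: 3888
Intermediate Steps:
c = 81 (c = 9² = 81)
Z(D, N) = 2*D
(4*Z(6, 2))*c = (4*(2*6))*81 = (4*12)*81 = 48*81 = 3888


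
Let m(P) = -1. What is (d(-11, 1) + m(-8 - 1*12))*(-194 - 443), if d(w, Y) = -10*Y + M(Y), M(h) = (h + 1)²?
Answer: 4459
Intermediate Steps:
M(h) = (1 + h)²
d(w, Y) = (1 + Y)² - 10*Y (d(w, Y) = -10*Y + (1 + Y)² = (1 + Y)² - 10*Y)
(d(-11, 1) + m(-8 - 1*12))*(-194 - 443) = (((1 + 1)² - 10*1) - 1)*(-194 - 443) = ((2² - 10) - 1)*(-637) = ((4 - 10) - 1)*(-637) = (-6 - 1)*(-637) = -7*(-637) = 4459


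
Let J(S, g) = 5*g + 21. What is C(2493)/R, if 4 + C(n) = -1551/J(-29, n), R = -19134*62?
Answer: 17165/4937413896 ≈ 3.4765e-6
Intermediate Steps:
R = -1186308
J(S, g) = 21 + 5*g
C(n) = -4 - 1551/(21 + 5*n)
C(2493)/R = (5*(-327 - 4*2493)/(21 + 5*2493))/(-1186308) = (5*(-327 - 9972)/(21 + 12465))*(-1/1186308) = (5*(-10299)/12486)*(-1/1186308) = (5*(1/12486)*(-10299))*(-1/1186308) = -17165/4162*(-1/1186308) = 17165/4937413896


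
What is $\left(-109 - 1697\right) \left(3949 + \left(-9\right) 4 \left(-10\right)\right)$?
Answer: $-7782054$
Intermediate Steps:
$\left(-109 - 1697\right) \left(3949 + \left(-9\right) 4 \left(-10\right)\right) = - 1806 \left(3949 - -360\right) = - 1806 \left(3949 + 360\right) = \left(-1806\right) 4309 = -7782054$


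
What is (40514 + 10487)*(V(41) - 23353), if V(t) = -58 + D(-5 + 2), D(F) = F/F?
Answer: -1193933410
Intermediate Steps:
D(F) = 1
V(t) = -57 (V(t) = -58 + 1 = -57)
(40514 + 10487)*(V(41) - 23353) = (40514 + 10487)*(-57 - 23353) = 51001*(-23410) = -1193933410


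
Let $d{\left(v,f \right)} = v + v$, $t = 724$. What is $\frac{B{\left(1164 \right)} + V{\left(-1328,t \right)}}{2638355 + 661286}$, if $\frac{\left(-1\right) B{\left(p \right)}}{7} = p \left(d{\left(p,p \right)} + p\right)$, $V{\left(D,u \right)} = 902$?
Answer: $- \frac{28451914}{3299641} \approx -8.6227$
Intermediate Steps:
$d{\left(v,f \right)} = 2 v$
$B{\left(p \right)} = - 21 p^{2}$ ($B{\left(p \right)} = - 7 p \left(2 p + p\right) = - 7 p 3 p = - 7 \cdot 3 p^{2} = - 21 p^{2}$)
$\frac{B{\left(1164 \right)} + V{\left(-1328,t \right)}}{2638355 + 661286} = \frac{- 21 \cdot 1164^{2} + 902}{2638355 + 661286} = \frac{\left(-21\right) 1354896 + 902}{3299641} = \left(-28452816 + 902\right) \frac{1}{3299641} = \left(-28451914\right) \frac{1}{3299641} = - \frac{28451914}{3299641}$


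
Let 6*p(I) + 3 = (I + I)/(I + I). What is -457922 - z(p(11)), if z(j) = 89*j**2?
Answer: -4121387/9 ≈ -4.5793e+5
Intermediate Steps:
p(I) = -1/3 (p(I) = -1/2 + ((I + I)/(I + I))/6 = -1/2 + ((2*I)/((2*I)))/6 = -1/2 + ((2*I)*(1/(2*I)))/6 = -1/2 + (1/6)*1 = -1/2 + 1/6 = -1/3)
-457922 - z(p(11)) = -457922 - 89*(-1/3)**2 = -457922 - 89/9 = -4121387/9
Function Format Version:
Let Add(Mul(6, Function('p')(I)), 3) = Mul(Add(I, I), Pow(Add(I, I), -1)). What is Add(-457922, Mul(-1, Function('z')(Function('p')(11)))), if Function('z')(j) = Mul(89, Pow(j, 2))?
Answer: Rational(-4121387, 9) ≈ -4.5793e+5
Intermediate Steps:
Function('p')(I) = Rational(-1, 3) (Function('p')(I) = Add(Rational(-1, 2), Mul(Rational(1, 6), Mul(Add(I, I), Pow(Add(I, I), -1)))) = Add(Rational(-1, 2), Mul(Rational(1, 6), Mul(Mul(2, I), Pow(Mul(2, I), -1)))) = Add(Rational(-1, 2), Mul(Rational(1, 6), Mul(Mul(2, I), Mul(Rational(1, 2), Pow(I, -1))))) = Add(Rational(-1, 2), Mul(Rational(1, 6), 1)) = Add(Rational(-1, 2), Rational(1, 6)) = Rational(-1, 3))
Add(-457922, Mul(-1, Function('z')(Function('p')(11)))) = Add(-457922, Mul(-1, Mul(89, Pow(Rational(-1, 3), 2)))) = Add(-457922, Mul(-1, Mul(89, Rational(1, 9)))) = Add(-457922, Mul(-1, Rational(89, 9))) = Add(-457922, Rational(-89, 9)) = Rational(-4121387, 9)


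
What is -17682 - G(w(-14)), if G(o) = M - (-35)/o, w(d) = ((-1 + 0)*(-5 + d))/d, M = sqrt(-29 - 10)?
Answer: -335468/19 - I*sqrt(39) ≈ -17656.0 - 6.245*I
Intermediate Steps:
M = I*sqrt(39) (M = sqrt(-39) = I*sqrt(39) ≈ 6.245*I)
w(d) = (5 - d)/d (w(d) = (-(-5 + d))/d = (5 - d)/d)
G(o) = 35/o + I*sqrt(39) (G(o) = I*sqrt(39) - (-35)/o = I*sqrt(39) + 35/o = 35/o + I*sqrt(39))
-17682 - G(w(-14)) = -17682 - (35/(((5 - 1*(-14))/(-14))) + I*sqrt(39)) = -17682 - (35/((-(5 + 14)/14)) + I*sqrt(39)) = -17682 - (35/((-1/14*19)) + I*sqrt(39)) = -17682 - (35/(-19/14) + I*sqrt(39)) = -17682 - (35*(-14/19) + I*sqrt(39)) = -17682 - (-490/19 + I*sqrt(39)) = -17682 + (490/19 - I*sqrt(39)) = -335468/19 - I*sqrt(39)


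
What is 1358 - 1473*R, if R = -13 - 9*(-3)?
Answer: -19264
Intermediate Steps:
R = 14 (R = -13 + 27 = 14)
1358 - 1473*R = 1358 - 1473*14 = 1358 - 20622 = -19264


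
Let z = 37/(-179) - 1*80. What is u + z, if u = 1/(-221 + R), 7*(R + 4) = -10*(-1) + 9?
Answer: -22340745/278524 ≈ -80.211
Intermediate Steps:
z = -14357/179 (z = 37*(-1/179) - 80 = -37/179 - 80 = -14357/179 ≈ -80.207)
R = -9/7 (R = -4 + (-10*(-1) + 9)/7 = -4 + (10 + 9)/7 = -4 + (⅐)*19 = -4 + 19/7 = -9/7 ≈ -1.2857)
u = -7/1556 (u = 1/(-221 - 9/7) = 1/(-1556/7) = -7/1556 ≈ -0.0044987)
u + z = -7/1556 - 14357/179 = -22340745/278524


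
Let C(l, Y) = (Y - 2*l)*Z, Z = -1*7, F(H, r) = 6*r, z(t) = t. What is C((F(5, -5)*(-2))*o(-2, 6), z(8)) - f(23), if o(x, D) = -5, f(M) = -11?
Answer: -4245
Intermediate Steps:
Z = -7
C(l, Y) = -7*Y + 14*l (C(l, Y) = (Y - 2*l)*(-7) = -7*Y + 14*l)
C((F(5, -5)*(-2))*o(-2, 6), z(8)) - f(23) = (-7*8 + 14*(((6*(-5))*(-2))*(-5))) - 1*(-11) = (-56 + 14*(-30*(-2)*(-5))) + 11 = (-56 + 14*(60*(-5))) + 11 = (-56 + 14*(-300)) + 11 = (-56 - 4200) + 11 = -4256 + 11 = -4245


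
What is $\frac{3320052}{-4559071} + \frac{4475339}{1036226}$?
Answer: $\frac{16963064046317}{4724227906046} \approx 3.5907$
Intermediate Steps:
$\frac{3320052}{-4559071} + \frac{4475339}{1036226} = 3320052 \left(- \frac{1}{4559071}\right) + 4475339 \cdot \frac{1}{1036226} = - \frac{3320052}{4559071} + \frac{4475339}{1036226} = \frac{16963064046317}{4724227906046}$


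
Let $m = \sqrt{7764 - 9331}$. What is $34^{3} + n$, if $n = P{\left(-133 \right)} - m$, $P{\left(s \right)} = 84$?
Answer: $39388 - i \sqrt{1567} \approx 39388.0 - 39.585 i$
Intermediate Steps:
$m = i \sqrt{1567}$ ($m = \sqrt{-1567} = i \sqrt{1567} \approx 39.585 i$)
$n = 84 - i \sqrt{1567} \approx 84.0 - 39.585 i$
$34^{3} + n = 34^{3} + \left(84 - i \sqrt{1567}\right) = 39304 + \left(84 - i \sqrt{1567}\right) = 39388 - i \sqrt{1567}$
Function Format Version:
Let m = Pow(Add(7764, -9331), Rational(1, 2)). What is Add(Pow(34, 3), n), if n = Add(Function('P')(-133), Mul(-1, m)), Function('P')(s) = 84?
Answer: Add(39388, Mul(-1, I, Pow(1567, Rational(1, 2)))) ≈ Add(39388., Mul(-39.585, I))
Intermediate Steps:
m = Mul(I, Pow(1567, Rational(1, 2))) (m = Pow(-1567, Rational(1, 2)) = Mul(I, Pow(1567, Rational(1, 2))) ≈ Mul(39.585, I))
n = Add(84, Mul(-1, I, Pow(1567, Rational(1, 2)))) (n = Add(84, Mul(-1, Mul(I, Pow(1567, Rational(1, 2))))) = Add(84, Mul(-1, I, Pow(1567, Rational(1, 2)))) ≈ Add(84.000, Mul(-39.585, I)))
Add(Pow(34, 3), n) = Add(Pow(34, 3), Add(84, Mul(-1, I, Pow(1567, Rational(1, 2))))) = Add(39304, Add(84, Mul(-1, I, Pow(1567, Rational(1, 2))))) = Add(39388, Mul(-1, I, Pow(1567, Rational(1, 2))))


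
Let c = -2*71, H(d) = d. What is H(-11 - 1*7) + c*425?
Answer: -60368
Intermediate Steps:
c = -142
H(-11 - 1*7) + c*425 = (-11 - 1*7) - 142*425 = (-11 - 7) - 60350 = -18 - 60350 = -60368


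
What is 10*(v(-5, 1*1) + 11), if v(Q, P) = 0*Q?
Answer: 110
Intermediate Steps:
v(Q, P) = 0
10*(v(-5, 1*1) + 11) = 10*(0 + 11) = 10*11 = 110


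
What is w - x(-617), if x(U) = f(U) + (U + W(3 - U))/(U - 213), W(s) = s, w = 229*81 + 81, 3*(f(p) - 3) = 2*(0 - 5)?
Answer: 46389539/2490 ≈ 18630.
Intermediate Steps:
f(p) = -⅓ (f(p) = 3 + (2*(0 - 5))/3 = 3 + (2*(-5))/3 = 3 + (⅓)*(-10) = 3 - 10/3 = -⅓)
w = 18630 (w = 18549 + 81 = 18630)
x(U) = -⅓ + 3/(-213 + U) (x(U) = -⅓ + (U + (3 - U))/(U - 213) = -⅓ + 3/(-213 + U))
w - x(-617) = 18630 - (222 - 1*(-617))/(3*(-213 - 617)) = 18630 - (222 + 617)/(3*(-830)) = 18630 - (-1)*839/(3*830) = 18630 - 1*(-839/2490) = 18630 + 839/2490 = 46389539/2490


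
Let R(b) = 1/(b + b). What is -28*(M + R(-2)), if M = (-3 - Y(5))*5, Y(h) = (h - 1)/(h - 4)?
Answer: 987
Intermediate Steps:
R(b) = 1/(2*b)
Y(h) = (-1 + h)/(-4 + h)
M = -35 (M = (-3 - (-1 + 5)/(-4 + 5))*5 = (-3 - 4/1)*5 = (-3 - 4)*5 = -7*5 = -35)
-28*(M + R(-2)) = -28*(-35 + (½)/(-2)) = -28*(-35 + (½)*(-½)) = -28*(-35 - ¼) = -28*(-141/4) = 987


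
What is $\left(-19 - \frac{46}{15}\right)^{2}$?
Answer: $\frac{109561}{225} \approx 486.94$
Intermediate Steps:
$\left(-19 - \frac{46}{15}\right)^{2} = \left(- \frac{331}{15}\right)^{2} = \frac{109561}{225}$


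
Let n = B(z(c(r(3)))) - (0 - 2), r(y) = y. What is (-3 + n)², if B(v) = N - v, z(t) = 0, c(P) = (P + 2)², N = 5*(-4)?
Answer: 441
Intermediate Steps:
N = -20
c(P) = (2 + P)²
B(v) = -20 - v
n = -18 (n = (-20 - 1*0) - (0 - 2) = (-20 + 0) - 1*(-2) = -20 + 2 = -18)
(-3 + n)² = (-3 - 18)² = (-21)² = 441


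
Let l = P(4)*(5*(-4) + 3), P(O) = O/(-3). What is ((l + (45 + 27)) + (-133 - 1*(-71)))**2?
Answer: 9604/9 ≈ 1067.1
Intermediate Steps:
P(O) = -O/3 (P(O) = O*(-1/3) = -O/3)
l = 68/3 (l = (-1/3*4)*(5*(-4) + 3) = -4*(-20 + 3)/3 = -4/3*(-17) = 68/3 ≈ 22.667)
((l + (45 + 27)) + (-133 - 1*(-71)))**2 = ((68/3 + (45 + 27)) + (-133 - 1*(-71)))**2 = ((68/3 + 72) + (-133 + 71))**2 = (284/3 - 62)**2 = (98/3)**2 = 9604/9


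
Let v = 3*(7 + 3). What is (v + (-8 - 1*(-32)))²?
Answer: 2916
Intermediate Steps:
v = 30 (v = 3*10 = 30)
(v + (-8 - 1*(-32)))² = (30 + (-8 - 1*(-32)))² = (30 + (-8 + 32))² = (30 + 24)² = 54² = 2916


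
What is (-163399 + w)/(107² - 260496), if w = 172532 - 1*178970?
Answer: 169837/249047 ≈ 0.68195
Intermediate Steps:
w = -6438 (w = 172532 - 178970 = -6438)
(-163399 + w)/(107² - 260496) = (-163399 - 6438)/(107² - 260496) = -169837/(11449 - 260496) = -169837/(-249047) = -169837*(-1/249047) = 169837/249047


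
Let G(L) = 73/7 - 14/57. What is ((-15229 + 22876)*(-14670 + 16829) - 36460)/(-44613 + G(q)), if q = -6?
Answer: -6572891787/17796524 ≈ -369.34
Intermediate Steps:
G(L) = 4063/399 (G(L) = 73*(1/7) - 14*1/57 = 73/7 - 14/57 = 4063/399)
((-15229 + 22876)*(-14670 + 16829) - 36460)/(-44613 + G(q)) = ((-15229 + 22876)*(-14670 + 16829) - 36460)/(-44613 + 4063/399) = (7647*2159 - 36460)/(-17796524/399) = (16509873 - 36460)*(-399/17796524) = 16473413*(-399/17796524) = -6572891787/17796524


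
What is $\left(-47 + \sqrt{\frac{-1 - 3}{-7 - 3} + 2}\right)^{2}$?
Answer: $\frac{11057}{5} - \frac{188 \sqrt{15}}{5} \approx 2065.8$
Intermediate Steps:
$\left(-47 + \sqrt{\frac{-1 - 3}{-7 - 3} + 2}\right)^{2} = \left(-47 + \sqrt{\frac{-1 + \left(-5 + 2\right)}{-10} + 2}\right)^{2} = \left(-47 + \sqrt{\left(-1 - 3\right) \left(- \frac{1}{10}\right) + 2}\right)^{2} = \left(-47 + \sqrt{\left(-4\right) \left(- \frac{1}{10}\right) + 2}\right)^{2} = \left(-47 + \sqrt{\frac{2}{5} + 2}\right)^{2} = \left(-47 + \sqrt{\frac{12}{5}}\right)^{2} = \left(-47 + \frac{2 \sqrt{15}}{5}\right)^{2}$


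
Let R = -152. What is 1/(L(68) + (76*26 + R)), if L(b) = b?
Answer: 1/1892 ≈ 0.00052854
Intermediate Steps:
1/(L(68) + (76*26 + R)) = 1/(68 + (76*26 - 152)) = 1/(68 + (1976 - 152)) = 1/(68 + 1824) = 1/1892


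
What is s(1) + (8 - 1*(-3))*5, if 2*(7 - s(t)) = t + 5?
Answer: 59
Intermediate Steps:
s(t) = 9/2 - t/2 (s(t) = 7 - (t + 5)/2 = 7 - (5 + t)/2 = 7 + (-5/2 - t/2) = 9/2 - t/2)
s(1) + (8 - 1*(-3))*5 = (9/2 - ½*1) + (8 - 1*(-3))*5 = (9/2 - ½) + (8 + 3)*5 = 4 + 11*5 = 4 + 55 = 59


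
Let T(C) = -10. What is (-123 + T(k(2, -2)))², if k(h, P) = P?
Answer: 17689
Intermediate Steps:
(-123 + T(k(2, -2)))² = (-123 - 10)² = (-133)² = 17689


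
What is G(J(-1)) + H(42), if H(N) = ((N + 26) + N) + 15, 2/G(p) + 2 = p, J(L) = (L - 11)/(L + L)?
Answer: 251/2 ≈ 125.50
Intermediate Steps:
J(L) = (-11 + L)/(2*L) (J(L) = (-11 + L)/((2*L)) = (-11 + L)*(1/(2*L)) = (-11 + L)/(2*L))
G(p) = 2/(-2 + p)
H(N) = 41 + 2*N (H(N) = ((26 + N) + N) + 15 = (26 + 2*N) + 15 = 41 + 2*N)
G(J(-1)) + H(42) = 2/(-2 + (½)*(-11 - 1)/(-1)) + (41 + 2*42) = 2/(-2 + (½)*(-1)*(-12)) + (41 + 84) = 2/(-2 + 6) + 125 = 2/4 + 125 = 2*(¼) + 125 = ½ + 125 = 251/2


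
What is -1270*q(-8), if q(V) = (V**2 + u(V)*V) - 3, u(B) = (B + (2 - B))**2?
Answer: -36830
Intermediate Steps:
u(B) = 4 (u(B) = 2**2 = 4)
q(V) = -3 + V**2 + 4*V (q(V) = (V**2 + 4*V) - 3 = -3 + V**2 + 4*V)
-1270*q(-8) = -1270*(-3 + (-8)**2 + 4*(-8)) = -1270*(-3 + 64 - 32) = -1270*29 = -36830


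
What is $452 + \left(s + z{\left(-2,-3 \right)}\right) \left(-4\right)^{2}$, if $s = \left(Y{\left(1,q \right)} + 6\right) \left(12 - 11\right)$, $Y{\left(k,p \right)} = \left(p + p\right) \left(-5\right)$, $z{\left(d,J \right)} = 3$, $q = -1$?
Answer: $756$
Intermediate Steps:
$Y{\left(k,p \right)} = - 10 p$ ($Y{\left(k,p \right)} = 2 p \left(-5\right) = - 10 p$)
$s = 16$ ($s = \left(\left(-10\right) \left(-1\right) + 6\right) \left(12 - 11\right) = \left(10 + 6\right) 1 = 16 \cdot 1 = 16$)
$452 + \left(s + z{\left(-2,-3 \right)}\right) \left(-4\right)^{2} = 452 + \left(16 + 3\right) \left(-4\right)^{2} = 452 + 19 \cdot 16 = 452 + 304 = 756$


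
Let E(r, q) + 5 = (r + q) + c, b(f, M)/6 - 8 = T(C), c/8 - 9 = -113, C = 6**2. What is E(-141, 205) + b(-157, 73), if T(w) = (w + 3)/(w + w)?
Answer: -2887/4 ≈ -721.75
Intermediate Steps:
C = 36
c = -832 (c = 72 + 8*(-113) = 72 - 904 = -832)
T(w) = (3 + w)/(2*w) (T(w) = (3 + w)/((2*w)) = (3 + w)*(1/(2*w)) = (3 + w)/(2*w))
b(f, M) = 205/4 (b(f, M) = 48 + 6*((1/2)*(3 + 36)/36) = 48 + 6*((1/2)*(1/36)*39) = 48 + 6*(13/24) = 48 + 13/4 = 205/4)
E(r, q) = -837 + q + r (E(r, q) = -5 + ((r + q) - 832) = -5 + ((q + r) - 832) = -5 + (-832 + q + r) = -837 + q + r)
E(-141, 205) + b(-157, 73) = (-837 + 205 - 141) + 205/4 = -773 + 205/4 = -2887/4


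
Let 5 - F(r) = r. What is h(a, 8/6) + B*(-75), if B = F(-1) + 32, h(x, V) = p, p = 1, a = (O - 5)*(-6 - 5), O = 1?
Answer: -2849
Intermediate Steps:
a = 44 (a = (1 - 5)*(-6 - 5) = -4*(-11) = 44)
F(r) = 5 - r
h(x, V) = 1
B = 38 (B = (5 - 1*(-1)) + 32 = (5 + 1) + 32 = 6 + 32 = 38)
h(a, 8/6) + B*(-75) = 1 + 38*(-75) = 1 - 2850 = -2849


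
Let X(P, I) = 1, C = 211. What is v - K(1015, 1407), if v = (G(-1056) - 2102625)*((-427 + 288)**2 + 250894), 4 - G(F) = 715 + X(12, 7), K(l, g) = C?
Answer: -568353207666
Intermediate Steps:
K(l, g) = 211
G(F) = -712 (G(F) = 4 - (715 + 1) = 4 - 1*716 = 4 - 716 = -712)
v = -568353207455 (v = (-712 - 2102625)*((-427 + 288)**2 + 250894) = -2103337*((-139)**2 + 250894) = -2103337*(19321 + 250894) = -2103337*270215 = -568353207455)
v - K(1015, 1407) = -568353207455 - 1*211 = -568353207455 - 211 = -568353207666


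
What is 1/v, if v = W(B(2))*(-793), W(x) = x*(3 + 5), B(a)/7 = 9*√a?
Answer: -√2/799344 ≈ -1.7692e-6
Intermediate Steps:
B(a) = 63*√a (B(a) = 7*(9*√a) = 63*√a)
W(x) = 8*x (W(x) = x*8 = 8*x)
v = -399672*√2 (v = (8*(63*√2))*(-793) = (504*√2)*(-793) = -399672*√2 ≈ -5.6522e+5)
1/v = 1/(-399672*√2) = -√2/799344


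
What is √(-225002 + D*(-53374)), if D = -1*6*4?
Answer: √1055974 ≈ 1027.6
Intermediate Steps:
D = -24 (D = -6*4 = -24)
√(-225002 + D*(-53374)) = √(-225002 - 24*(-53374)) = √(-225002 + 1280976) = √1055974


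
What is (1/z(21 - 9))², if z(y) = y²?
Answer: 1/20736 ≈ 4.8225e-5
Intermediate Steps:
(1/z(21 - 9))² = (1/((21 - 9)²))² = (1/(12²))² = (1/144)² = 1/20736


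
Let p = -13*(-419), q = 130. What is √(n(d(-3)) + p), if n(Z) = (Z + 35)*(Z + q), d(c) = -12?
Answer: √8161 ≈ 90.338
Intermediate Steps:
p = 5447
n(Z) = (35 + Z)*(130 + Z) (n(Z) = (Z + 35)*(Z + 130) = (35 + Z)*(130 + Z))
√(n(d(-3)) + p) = √((4550 + (-12)² + 165*(-12)) + 5447) = √((4550 + 144 - 1980) + 5447) = √(2714 + 5447) = √8161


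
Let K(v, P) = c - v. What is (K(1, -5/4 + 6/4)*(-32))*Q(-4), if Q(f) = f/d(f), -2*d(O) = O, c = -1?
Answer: -128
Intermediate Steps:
d(O) = -O/2
K(v, P) = -1 - v
Q(f) = -2 (Q(f) = f/((-f/2)) = f*(-2/f) = -2)
(K(1, -5/4 + 6/4)*(-32))*Q(-4) = ((-1 - 1*1)*(-32))*(-2) = ((-1 - 1)*(-32))*(-2) = -2*(-32)*(-2) = 64*(-2) = -128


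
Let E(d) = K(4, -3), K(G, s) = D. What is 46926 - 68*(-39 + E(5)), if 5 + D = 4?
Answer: 49646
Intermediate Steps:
D = -1 (D = -5 + 4 = -1)
K(G, s) = -1
E(d) = -1
46926 - 68*(-39 + E(5)) = 46926 - 68*(-39 - 1) = 46926 - 68*(-40) = 46926 + 2720 = 49646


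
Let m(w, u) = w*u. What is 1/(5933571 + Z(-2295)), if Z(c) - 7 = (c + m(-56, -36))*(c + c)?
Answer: 1/7214188 ≈ 1.3862e-7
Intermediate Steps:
m(w, u) = u*w
Z(c) = 7 + 2*c*(2016 + c) (Z(c) = 7 + (c - 36*(-56))*(c + c) = 7 + (c + 2016)*(2*c) = 7 + (2016 + c)*(2*c) = 7 + 2*c*(2016 + c))
1/(5933571 + Z(-2295)) = 1/(5933571 + (7 + 2*(-2295)² + 4032*(-2295))) = 1/(5933571 + (7 + 2*5267025 - 9253440)) = 1/(5933571 + (7 + 10534050 - 9253440)) = 1/(5933571 + 1280617) = 1/7214188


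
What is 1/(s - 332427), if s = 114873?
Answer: -1/217554 ≈ -4.5966e-6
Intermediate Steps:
1/(s - 332427) = 1/(114873 - 332427) = 1/(-217554) = -1/217554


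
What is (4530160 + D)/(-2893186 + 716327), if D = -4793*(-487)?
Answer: -6864351/2176859 ≈ -3.1533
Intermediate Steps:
D = 2334191
(4530160 + D)/(-2893186 + 716327) = (4530160 + 2334191)/(-2893186 + 716327) = 6864351/(-2176859) = 6864351*(-1/2176859) = -6864351/2176859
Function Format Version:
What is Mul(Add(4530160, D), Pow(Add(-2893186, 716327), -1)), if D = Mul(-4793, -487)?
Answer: Rational(-6864351, 2176859) ≈ -3.1533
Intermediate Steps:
D = 2334191
Mul(Add(4530160, D), Pow(Add(-2893186, 716327), -1)) = Mul(Add(4530160, 2334191), Pow(Add(-2893186, 716327), -1)) = Mul(6864351, Pow(-2176859, -1)) = Mul(6864351, Rational(-1, 2176859)) = Rational(-6864351, 2176859)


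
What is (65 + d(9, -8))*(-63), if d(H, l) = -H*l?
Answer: -8631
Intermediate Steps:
d(H, l) = -H*l
(65 + d(9, -8))*(-63) = (65 - 1*9*(-8))*(-63) = (65 + 72)*(-63) = 137*(-63) = -8631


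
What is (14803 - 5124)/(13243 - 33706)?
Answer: -9679/20463 ≈ -0.47300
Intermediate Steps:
(14803 - 5124)/(13243 - 33706) = 9679/(-20463) = 9679*(-1/20463) = -9679/20463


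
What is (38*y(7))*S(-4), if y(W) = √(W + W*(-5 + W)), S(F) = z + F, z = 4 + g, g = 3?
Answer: 114*√21 ≈ 522.41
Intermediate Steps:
z = 7 (z = 4 + 3 = 7)
S(F) = 7 + F
(38*y(7))*S(-4) = (38*√(7*(-4 + 7)))*(7 - 4) = (38*√(7*3))*3 = (38*√21)*3 = 114*√21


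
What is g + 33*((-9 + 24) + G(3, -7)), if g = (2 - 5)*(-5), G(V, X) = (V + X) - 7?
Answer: 147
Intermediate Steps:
G(V, X) = -7 + V + X
g = 15 (g = -3*(-5) = 15)
g + 33*((-9 + 24) + G(3, -7)) = 15 + 33*((-9 + 24) + (-7 + 3 - 7)) = 15 + 33*(15 - 11) = 15 + 33*4 = 15 + 132 = 147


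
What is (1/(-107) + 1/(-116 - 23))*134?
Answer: -32964/14873 ≈ -2.2164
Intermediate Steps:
(1/(-107) + 1/(-116 - 23))*134 = (-1/107 + 1/(-139))*134 = (-1/107 - 1/139)*134 = -246/14873*134 = -32964/14873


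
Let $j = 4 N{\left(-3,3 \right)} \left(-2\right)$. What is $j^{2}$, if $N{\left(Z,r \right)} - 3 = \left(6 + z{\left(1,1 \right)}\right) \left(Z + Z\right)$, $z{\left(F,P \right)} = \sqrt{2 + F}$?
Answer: $76608 + 25344 \sqrt{3} \approx 1.2051 \cdot 10^{5}$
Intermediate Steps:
$N{\left(Z,r \right)} = 3 + 2 Z \left(6 + \sqrt{3}\right)$ ($N{\left(Z,r \right)} = 3 + \left(6 + \sqrt{2 + 1}\right) \left(Z + Z\right) = 3 + \left(6 + \sqrt{3}\right) 2 Z = 3 + 2 Z \left(6 + \sqrt{3}\right)$)
$j = 264 + 48 \sqrt{3}$ ($j = 4 \left(3 + 12 \left(-3\right) + 2 \left(-3\right) \sqrt{3}\right) \left(-2\right) = 4 \left(3 - 36 - 6 \sqrt{3}\right) \left(-2\right) = 4 \left(-33 - 6 \sqrt{3}\right) \left(-2\right) = \left(-132 - 24 \sqrt{3}\right) \left(-2\right) = 264 + 48 \sqrt{3} \approx 347.14$)
$j^{2} = \left(264 + 48 \sqrt{3}\right)^{2}$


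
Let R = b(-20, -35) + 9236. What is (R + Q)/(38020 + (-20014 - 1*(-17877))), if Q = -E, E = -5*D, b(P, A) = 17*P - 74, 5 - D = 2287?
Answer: -2588/35883 ≈ -0.072123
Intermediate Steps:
D = -2282 (D = 5 - 1*2287 = 5 - 2287 = -2282)
b(P, A) = -74 + 17*P
R = 8822 (R = (-74 + 17*(-20)) + 9236 = (-74 - 340) + 9236 = -414 + 9236 = 8822)
E = 11410 (E = -5*(-2282) = 11410)
Q = -11410 (Q = -1*11410 = -11410)
(R + Q)/(38020 + (-20014 - 1*(-17877))) = (8822 - 11410)/(38020 + (-20014 - 1*(-17877))) = -2588/(38020 + (-20014 + 17877)) = -2588/(38020 - 2137) = -2588/35883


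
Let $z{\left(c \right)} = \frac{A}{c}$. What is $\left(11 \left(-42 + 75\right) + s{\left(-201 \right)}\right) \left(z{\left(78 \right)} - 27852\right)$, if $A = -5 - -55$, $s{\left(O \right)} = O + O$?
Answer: $1086203$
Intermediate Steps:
$s{\left(O \right)} = 2 O$
$A = 50$ ($A = -5 + 55 = 50$)
$z{\left(c \right)} = \frac{50}{c}$
$\left(11 \left(-42 + 75\right) + s{\left(-201 \right)}\right) \left(z{\left(78 \right)} - 27852\right) = \left(11 \left(-42 + 75\right) + 2 \left(-201\right)\right) \left(\frac{50}{78} - 27852\right) = \left(11 \cdot 33 - 402\right) \left(50 \cdot \frac{1}{78} - 27852\right) = \left(363 - 402\right) \left(\frac{25}{39} - 27852\right) = \left(-39\right) \left(- \frac{1086203}{39}\right) = 1086203$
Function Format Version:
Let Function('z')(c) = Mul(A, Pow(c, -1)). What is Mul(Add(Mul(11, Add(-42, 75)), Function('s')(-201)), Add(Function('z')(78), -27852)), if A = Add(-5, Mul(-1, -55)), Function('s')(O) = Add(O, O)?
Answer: 1086203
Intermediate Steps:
Function('s')(O) = Mul(2, O)
A = 50 (A = Add(-5, 55) = 50)
Function('z')(c) = Mul(50, Pow(c, -1))
Mul(Add(Mul(11, Add(-42, 75)), Function('s')(-201)), Add(Function('z')(78), -27852)) = Mul(Add(Mul(11, Add(-42, 75)), Mul(2, -201)), Add(Mul(50, Pow(78, -1)), -27852)) = Mul(Add(Mul(11, 33), -402), Add(Mul(50, Rational(1, 78)), -27852)) = Mul(Add(363, -402), Add(Rational(25, 39), -27852)) = Mul(-39, Rational(-1086203, 39)) = 1086203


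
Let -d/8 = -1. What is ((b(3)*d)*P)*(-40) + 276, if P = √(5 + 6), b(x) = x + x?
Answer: 276 - 1920*√11 ≈ -6091.9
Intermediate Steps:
b(x) = 2*x
P = √11 ≈ 3.3166
d = 8 (d = -8*(-1) = 8)
((b(3)*d)*P)*(-40) + 276 = (((2*3)*8)*√11)*(-40) + 276 = ((6*8)*√11)*(-40) + 276 = (48*√11)*(-40) + 276 = -1920*√11 + 276 = 276 - 1920*√11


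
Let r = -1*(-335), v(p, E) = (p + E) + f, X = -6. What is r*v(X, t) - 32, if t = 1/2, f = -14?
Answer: -13129/2 ≈ -6564.5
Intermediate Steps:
t = 1/2 ≈ 0.50000
v(p, E) = -14 + E + p (v(p, E) = (p + E) - 14 = (E + p) - 14 = -14 + E + p)
r = 335
r*v(X, t) - 32 = 335*(-14 + 1/2 - 6) - 32 = 335*(-39/2) - 32 = -13065/2 - 32 = -13129/2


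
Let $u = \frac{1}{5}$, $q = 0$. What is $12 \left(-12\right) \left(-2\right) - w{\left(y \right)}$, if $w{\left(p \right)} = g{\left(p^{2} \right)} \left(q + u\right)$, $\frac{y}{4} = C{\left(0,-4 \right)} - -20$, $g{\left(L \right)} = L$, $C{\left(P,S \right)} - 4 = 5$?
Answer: $- \frac{12016}{5} \approx -2403.2$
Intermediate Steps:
$C{\left(P,S \right)} = 9$ ($C{\left(P,S \right)} = 4 + 5 = 9$)
$y = 116$ ($y = 4 \left(9 - -20\right) = 4 \left(9 + 20\right) = 4 \cdot 29 = 116$)
$u = \frac{1}{5} \approx 0.2$
$w{\left(p \right)} = \frac{p^{2}}{5}$ ($w{\left(p \right)} = p^{2} \left(0 + \frac{1}{5}\right) = p^{2} \cdot \frac{1}{5} = \frac{p^{2}}{5}$)
$12 \left(-12\right) \left(-2\right) - w{\left(y \right)} = 12 \left(-12\right) \left(-2\right) - \frac{116^{2}}{5} = \left(-144\right) \left(-2\right) - \frac{1}{5} \cdot 13456 = 288 - \frac{13456}{5} = - \frac{12016}{5}$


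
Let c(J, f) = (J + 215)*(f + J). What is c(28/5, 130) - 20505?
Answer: 235209/25 ≈ 9408.4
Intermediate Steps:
c(J, f) = (215 + J)*(J + f)
c(28/5, 130) - 20505 = ((28/5)² + 215*(28/5) + 215*130 + (28/5)*130) - 20505 = ((28*(⅕))² + 215*(28*(⅕)) + 27950 + (28*(⅕))*130) - 20505 = ((28/5)² + 215*(28/5) + 27950 + (28/5)*130) - 20505 = (784/25 + 1204 + 27950 + 728) - 20505 = 747834/25 - 20505 = 235209/25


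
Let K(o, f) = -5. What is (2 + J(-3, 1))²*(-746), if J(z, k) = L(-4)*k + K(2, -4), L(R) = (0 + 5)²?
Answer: -361064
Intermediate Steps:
L(R) = 25 (L(R) = 5² = 25)
J(z, k) = -5 + 25*k (J(z, k) = 25*k - 5 = -5 + 25*k)
(2 + J(-3, 1))²*(-746) = (2 + (-5 + 25*1))²*(-746) = (2 + (-5 + 25))²*(-746) = (2 + 20)²*(-746) = 22²*(-746) = 484*(-746) = -361064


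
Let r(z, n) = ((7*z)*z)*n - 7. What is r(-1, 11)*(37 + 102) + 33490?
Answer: 43220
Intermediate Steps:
r(z, n) = -7 + 7*n*z**2 (r(z, n) = (7*z**2)*n - 7 = 7*n*z**2 - 7 = -7 + 7*n*z**2)
r(-1, 11)*(37 + 102) + 33490 = (-7 + 7*11*(-1)**2)*(37 + 102) + 33490 = (-7 + 7*11*1)*139 + 33490 = (-7 + 77)*139 + 33490 = 70*139 + 33490 = 9730 + 33490 = 43220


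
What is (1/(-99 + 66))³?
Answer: -1/35937 ≈ -2.7826e-5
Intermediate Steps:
(1/(-99 + 66))³ = (1/(-33))³ = (-1/33)³ = -1/35937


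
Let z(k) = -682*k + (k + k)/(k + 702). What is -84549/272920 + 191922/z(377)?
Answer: -17677574867/16736273160 ≈ -1.0562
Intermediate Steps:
z(k) = -682*k + 2*k/(702 + k) (z(k) = -682*k + (2*k)/(702 + k) = -682*k + 2*k/(702 + k))
-84549/272920 + 191922/z(377) = -84549/272920 + 191922/((-2*377*(239381 + 341*377)/(702 + 377))) = -84549*1/272920 + 191922/((-2*377*(239381 + 128557)/1079)) = -84549/272920 + 191922/((-2*377*1/1079*367938)) = -84549/272920 + 191922/(-21340404/83) = -84549/272920 + 191922*(-83/21340404) = -84549/272920 - 91549/122646 = -17677574867/16736273160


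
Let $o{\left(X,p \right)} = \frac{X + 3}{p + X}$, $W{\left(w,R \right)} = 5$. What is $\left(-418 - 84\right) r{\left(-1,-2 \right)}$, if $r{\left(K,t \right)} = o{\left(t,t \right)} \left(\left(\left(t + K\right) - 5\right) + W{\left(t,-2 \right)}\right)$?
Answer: $- \frac{753}{2} \approx -376.5$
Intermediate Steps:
$o{\left(X,p \right)} = \frac{3 + X}{X + p}$
$r{\left(K,t \right)} = \frac{\left(3 + t\right) \left(K + t\right)}{2 t}$ ($r{\left(K,t \right)} = \frac{3 + t}{t + t} \left(\left(\left(t + K\right) - 5\right) + 5\right) = \frac{3 + t}{2 t} \left(\left(\left(K + t\right) - 5\right) + 5\right) = \frac{1}{2 t} \left(3 + t\right) \left(\left(-5 + K + t\right) + 5\right) = \frac{3 + t}{2 t} \left(K + t\right) = \frac{\left(3 + t\right) \left(K + t\right)}{2 t}$)
$\left(-418 - 84\right) r{\left(-1,-2 \right)} = \left(-418 - 84\right) \frac{\left(3 - 2\right) \left(-1 - 2\right)}{2 \left(-2\right)} = - 502 \cdot \frac{1}{2} \left(- \frac{1}{2}\right) 1 \left(-3\right) = \left(-502\right) \frac{3}{4} = - \frac{753}{2}$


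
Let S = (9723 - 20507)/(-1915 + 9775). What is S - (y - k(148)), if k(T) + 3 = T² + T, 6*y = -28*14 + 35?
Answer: 86881013/3930 ≈ 22107.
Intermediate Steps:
y = -119/2 (y = (-28*14 + 35)/6 = (-392 + 35)/6 = (⅙)*(-357) = -119/2 ≈ -59.500)
k(T) = -3 + T + T² (k(T) = -3 + (T² + T) = -3 + (T + T²) = -3 + T + T²)
S = -2696/1965 (S = -10784/7860 = -10784*1/7860 = -2696/1965 ≈ -1.3720)
S - (y - k(148)) = -2696/1965 - (-119/2 - (-3 + 148 + 148²)) = -2696/1965 - (-119/2 - (-3 + 148 + 21904)) = -2696/1965 - (-119/2 - 1*22049) = -2696/1965 - (-119/2 - 22049) = -2696/1965 - 1*(-44217/2) = -2696/1965 + 44217/2 = 86881013/3930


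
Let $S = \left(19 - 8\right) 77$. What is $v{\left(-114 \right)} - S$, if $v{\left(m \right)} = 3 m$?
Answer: $-1189$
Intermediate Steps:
$S = 847$ ($S = 11 \cdot 77 = 847$)
$v{\left(-114 \right)} - S = 3 \left(-114\right) - 847 = -342 - 847 = -1189$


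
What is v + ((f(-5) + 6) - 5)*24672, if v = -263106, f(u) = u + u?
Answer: -485154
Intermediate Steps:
f(u) = 2*u
v + ((f(-5) + 6) - 5)*24672 = -263106 + ((2*(-5) + 6) - 5)*24672 = -263106 + ((-10 + 6) - 5)*24672 = -263106 + (-4 - 5)*24672 = -263106 - 9*24672 = -263106 - 222048 = -485154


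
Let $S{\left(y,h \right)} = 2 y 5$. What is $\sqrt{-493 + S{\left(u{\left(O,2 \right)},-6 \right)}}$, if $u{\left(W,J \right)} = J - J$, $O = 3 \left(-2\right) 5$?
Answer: $i \sqrt{493} \approx 22.204 i$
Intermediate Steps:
$O = -30$ ($O = \left(-6\right) 5 = -30$)
$u{\left(W,J \right)} = 0$
$S{\left(y,h \right)} = 10 y$
$\sqrt{-493 + S{\left(u{\left(O,2 \right)},-6 \right)}} = \sqrt{-493 + 10 \cdot 0} = \sqrt{-493 + 0} = \sqrt{-493} = i \sqrt{493}$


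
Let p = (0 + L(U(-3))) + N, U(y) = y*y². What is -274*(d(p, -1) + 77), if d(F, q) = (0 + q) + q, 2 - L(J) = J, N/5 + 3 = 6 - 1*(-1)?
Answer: -20550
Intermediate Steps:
U(y) = y³
N = 20 (N = -15 + 5*(6 - 1*(-1)) = -15 + 5*(6 + 1) = -15 + 5*7 = -15 + 35 = 20)
L(J) = 2 - J
p = 49 (p = (0 + (2 - 1*(-3)³)) + 20 = (0 + (2 - 1*(-27))) + 20 = (0 + (2 + 27)) + 20 = (0 + 29) + 20 = 29 + 20 = 49)
d(F, q) = 2*q (d(F, q) = q + q = 2*q)
-274*(d(p, -1) + 77) = -274*(2*(-1) + 77) = -274*(-2 + 77) = -274*75 = -20550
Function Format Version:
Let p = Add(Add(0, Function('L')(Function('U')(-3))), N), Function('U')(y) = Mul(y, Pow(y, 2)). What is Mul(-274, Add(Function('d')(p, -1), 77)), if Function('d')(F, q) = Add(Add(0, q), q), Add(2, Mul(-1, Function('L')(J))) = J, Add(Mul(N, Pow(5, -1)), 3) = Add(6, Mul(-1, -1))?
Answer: -20550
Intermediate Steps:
Function('U')(y) = Pow(y, 3)
N = 20 (N = Add(-15, Mul(5, Add(6, Mul(-1, -1)))) = Add(-15, Mul(5, Add(6, 1))) = Add(-15, Mul(5, 7)) = Add(-15, 35) = 20)
Function('L')(J) = Add(2, Mul(-1, J))
p = 49 (p = Add(Add(0, Add(2, Mul(-1, Pow(-3, 3)))), 20) = Add(Add(0, Add(2, Mul(-1, -27))), 20) = Add(Add(0, Add(2, 27)), 20) = Add(Add(0, 29), 20) = Add(29, 20) = 49)
Function('d')(F, q) = Mul(2, q) (Function('d')(F, q) = Add(q, q) = Mul(2, q))
Mul(-274, Add(Function('d')(p, -1), 77)) = Mul(-274, Add(Mul(2, -1), 77)) = Mul(-274, Add(-2, 77)) = Mul(-274, 75) = -20550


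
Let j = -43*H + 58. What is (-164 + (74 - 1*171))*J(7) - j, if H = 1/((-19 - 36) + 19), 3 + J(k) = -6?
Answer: 82433/36 ≈ 2289.8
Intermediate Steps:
J(k) = -9 (J(k) = -3 - 6 = -9)
H = -1/36 (H = 1/(-55 + 19) = 1/(-36) = -1/36 ≈ -0.027778)
j = 2131/36 (j = -43*(-1/36) + 58 = 43/36 + 58 = 2131/36 ≈ 59.194)
(-164 + (74 - 1*171))*J(7) - j = (-164 + (74 - 1*171))*(-9) - 1*2131/36 = (-164 + (74 - 171))*(-9) - 2131/36 = (-164 - 97)*(-9) - 2131/36 = -261*(-9) - 2131/36 = 2349 - 2131/36 = 82433/36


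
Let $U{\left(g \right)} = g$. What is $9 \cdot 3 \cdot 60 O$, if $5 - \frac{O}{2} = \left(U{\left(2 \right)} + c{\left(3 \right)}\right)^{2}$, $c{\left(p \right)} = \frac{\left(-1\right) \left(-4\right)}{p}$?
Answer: $-19800$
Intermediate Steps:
$c{\left(p \right)} = \frac{4}{p}$
$O = - \frac{110}{9}$ ($O = 10 - 2 \left(2 + \frac{4}{3}\right)^{2} = 10 - 2 \left(\frac{10}{3}\right)^{2} = 10 - \frac{200}{9} = - \frac{110}{9} \approx -12.222$)
$9 \cdot 3 \cdot 60 O = 9 \cdot 3 \cdot 60 \left(- \frac{110}{9}\right) = 27 \cdot 60 \left(- \frac{110}{9}\right) = 1620 \left(- \frac{110}{9}\right) = -19800$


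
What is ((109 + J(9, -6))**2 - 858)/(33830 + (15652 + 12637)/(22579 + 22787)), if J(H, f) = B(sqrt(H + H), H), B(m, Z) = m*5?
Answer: 520484118/1534760069 + 148346820*sqrt(2)/1534760069 ≈ 0.47583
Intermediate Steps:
B(m, Z) = 5*m
J(H, f) = 5*sqrt(2)*sqrt(H) (J(H, f) = 5*sqrt(H + H) = 5*sqrt(2*H) = 5*(sqrt(2)*sqrt(H)) = 5*sqrt(2)*sqrt(H))
((109 + J(9, -6))**2 - 858)/(33830 + (15652 + 12637)/(22579 + 22787)) = ((109 + 5*sqrt(2)*sqrt(9))**2 - 858)/(33830 + (15652 + 12637)/(22579 + 22787)) = ((109 + 5*sqrt(2)*3)**2 - 858)/(33830 + 28289/45366) = ((109 + 15*sqrt(2))**2 - 858)/(33830 + 28289*(1/45366)) = (-858 + (109 + 15*sqrt(2))**2)/(33830 + 28289/45366) = (-858 + (109 + 15*sqrt(2))**2)/(1534760069/45366) = (-858 + (109 + 15*sqrt(2))**2)*(45366/1534760069) = -38924028/1534760069 + 45366*(109 + 15*sqrt(2))**2/1534760069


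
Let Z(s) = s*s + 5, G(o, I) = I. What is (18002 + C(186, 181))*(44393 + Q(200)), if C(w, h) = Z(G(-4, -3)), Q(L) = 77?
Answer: 801171520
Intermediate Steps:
Z(s) = 5 + s² (Z(s) = s² + 5 = 5 + s²)
C(w, h) = 14 (C(w, h) = 5 + (-3)² = 5 + 9 = 14)
(18002 + C(186, 181))*(44393 + Q(200)) = (18002 + 14)*(44393 + 77) = 18016*44470 = 801171520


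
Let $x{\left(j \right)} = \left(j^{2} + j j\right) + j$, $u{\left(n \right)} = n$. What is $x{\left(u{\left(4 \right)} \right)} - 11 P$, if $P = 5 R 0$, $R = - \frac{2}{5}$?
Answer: $36$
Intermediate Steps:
$R = - \frac{2}{5}$ ($R = \left(-2\right) \frac{1}{5} = - \frac{2}{5} \approx -0.4$)
$P = 0$ ($P = 5 \left(- \frac{2}{5}\right) 0 = \left(-2\right) 0 = 0$)
$x{\left(j \right)} = j + 2 j^{2}$ ($x{\left(j \right)} = \left(j^{2} + j^{2}\right) + j = 2 j^{2} + j = j + 2 j^{2}$)
$x{\left(u{\left(4 \right)} \right)} - 11 P = 4 \left(1 + 2 \cdot 4\right) - 0 = 4 \left(1 + 8\right) + 0 = 4 \cdot 9 + 0 = 36 + 0 = 36$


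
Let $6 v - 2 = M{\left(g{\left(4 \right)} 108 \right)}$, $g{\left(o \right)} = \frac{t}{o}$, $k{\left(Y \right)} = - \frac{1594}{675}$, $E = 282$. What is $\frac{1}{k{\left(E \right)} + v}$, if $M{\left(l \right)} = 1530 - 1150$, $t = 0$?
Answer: $\frac{675}{41381} \approx 0.016312$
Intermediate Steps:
$k{\left(Y \right)} = - \frac{1594}{675}$ ($k{\left(Y \right)} = \left(-1594\right) \frac{1}{675} = - \frac{1594}{675}$)
$g{\left(o \right)} = 0$ ($g{\left(o \right)} = \frac{0}{o} = 0$)
$M{\left(l \right)} = 380$
$v = \frac{191}{3}$ ($v = \frac{1}{3} + \frac{1}{6} \cdot 380 = \frac{1}{3} + \frac{190}{3} = \frac{191}{3} \approx 63.667$)
$\frac{1}{k{\left(E \right)} + v} = \frac{1}{- \frac{1594}{675} + \frac{191}{3}} = \frac{1}{\frac{41381}{675}} = \frac{675}{41381}$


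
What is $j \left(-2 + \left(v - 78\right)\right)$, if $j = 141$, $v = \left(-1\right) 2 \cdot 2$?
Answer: $-11844$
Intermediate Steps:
$v = -4$ ($v = \left(-2\right) 2 = -4$)
$j \left(-2 + \left(v - 78\right)\right) = 141 \left(-2 - 82\right) = 141 \left(-84\right) = -11844$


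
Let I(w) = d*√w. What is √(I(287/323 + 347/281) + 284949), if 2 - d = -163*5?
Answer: √(6502458958821 + 410822*√4373142866)/4777 ≈ 534.92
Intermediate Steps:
d = 817 (d = 2 - (-163)*5 = 2 - 1*(-815) = 2 + 815 = 817)
I(w) = 817*√w
√(I(287/323 + 347/281) + 284949) = √(817*√(287/323 + 347/281) + 284949) = √(817*√(192728/90763) + 284949) = √(817*(2*√4373142866/90763) + 284949) = √(86*√4373142866/4777 + 284949) = √(284949 + 86*√4373142866/4777)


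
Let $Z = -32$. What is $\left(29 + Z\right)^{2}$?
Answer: $9$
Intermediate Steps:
$\left(29 + Z\right)^{2} = \left(29 - 32\right)^{2} = \left(-3\right)^{2} = 9$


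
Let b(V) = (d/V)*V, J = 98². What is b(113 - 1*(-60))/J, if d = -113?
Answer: -113/9604 ≈ -0.011766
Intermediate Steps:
J = 9604
b(V) = -113 (b(V) = (-113/V)*V = -113)
b(113 - 1*(-60))/J = -113/9604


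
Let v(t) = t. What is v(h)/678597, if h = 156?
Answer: 52/226199 ≈ 0.00022989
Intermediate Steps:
v(h)/678597 = 156/678597 = 156*(1/678597) = 52/226199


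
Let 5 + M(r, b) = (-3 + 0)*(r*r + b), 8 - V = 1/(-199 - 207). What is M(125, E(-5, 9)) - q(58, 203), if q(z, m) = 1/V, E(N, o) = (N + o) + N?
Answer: -152303779/3249 ≈ -46877.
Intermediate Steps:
E(N, o) = o + 2*N
V = 3249/406 (V = 8 - 1/(-199 - 207) = 8 - 1/(-406) = 8 - 1*(-1/406) = 8 + 1/406 = 3249/406 ≈ 8.0025)
M(r, b) = -5 - 3*b - 3*r² (M(r, b) = -5 + (-3 + 0)*(r*r + b) = -5 - 3*(r² + b) = -5 - 3*(b + r²) = -5 + (-3*b - 3*r²) = -5 - 3*b - 3*r²)
q(z, m) = 406/3249 (q(z, m) = 1/(3249/406) = 406/3249)
M(125, E(-5, 9)) - q(58, 203) = (-5 - 3*(9 + 2*(-5)) - 3*125²) - 1*406/3249 = (-5 - 3*(9 - 10) - 3*15625) - 406/3249 = (-5 - 3*(-1) - 46875) - 406/3249 = (-5 + 3 - 46875) - 406/3249 = -46877 - 406/3249 = -152303779/3249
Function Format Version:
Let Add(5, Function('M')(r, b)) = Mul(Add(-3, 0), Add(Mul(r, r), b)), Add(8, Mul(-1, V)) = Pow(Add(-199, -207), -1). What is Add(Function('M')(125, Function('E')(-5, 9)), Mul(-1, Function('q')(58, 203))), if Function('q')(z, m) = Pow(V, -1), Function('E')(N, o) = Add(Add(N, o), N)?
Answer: Rational(-152303779, 3249) ≈ -46877.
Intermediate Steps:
Function('E')(N, o) = Add(o, Mul(2, N))
V = Rational(3249, 406) (V = Add(8, Mul(-1, Pow(Add(-199, -207), -1))) = Add(8, Mul(-1, Pow(-406, -1))) = Add(8, Mul(-1, Rational(-1, 406))) = Add(8, Rational(1, 406)) = Rational(3249, 406) ≈ 8.0025)
Function('M')(r, b) = Add(-5, Mul(-3, b), Mul(-3, Pow(r, 2))) (Function('M')(r, b) = Add(-5, Mul(Add(-3, 0), Add(Mul(r, r), b))) = Add(-5, Mul(-3, Add(Pow(r, 2), b))) = Add(-5, Mul(-3, Add(b, Pow(r, 2)))) = Add(-5, Add(Mul(-3, b), Mul(-3, Pow(r, 2)))) = Add(-5, Mul(-3, b), Mul(-3, Pow(r, 2))))
Function('q')(z, m) = Rational(406, 3249) (Function('q')(z, m) = Pow(Rational(3249, 406), -1) = Rational(406, 3249))
Add(Function('M')(125, Function('E')(-5, 9)), Mul(-1, Function('q')(58, 203))) = Add(Add(-5, Mul(-3, Add(9, Mul(2, -5))), Mul(-3, Pow(125, 2))), Mul(-1, Rational(406, 3249))) = Add(Add(-5, Mul(-3, Add(9, -10)), Mul(-3, 15625)), Rational(-406, 3249)) = Add(Add(-5, Mul(-3, -1), -46875), Rational(-406, 3249)) = Add(Add(-5, 3, -46875), Rational(-406, 3249)) = Add(-46877, Rational(-406, 3249)) = Rational(-152303779, 3249)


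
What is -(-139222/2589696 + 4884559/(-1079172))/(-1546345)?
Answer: -19752727451/6669155492999680 ≈ -2.9618e-6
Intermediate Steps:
-(-139222/2589696 + 4884559/(-1079172))/(-1546345) = -(-139222*1/2589696 + 4884559*(-1/1079172))*(-1)/1546345 = -(-69611/1294848 - 4884559/1079172)*(-1)/1546345 = -(-19752727451)*(-1)/(4312850944*1546345) = -1*19752727451/6669155492999680 = -19752727451/6669155492999680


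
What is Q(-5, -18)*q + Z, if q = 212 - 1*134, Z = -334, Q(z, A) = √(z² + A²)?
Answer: -334 + 78*√349 ≈ 1123.2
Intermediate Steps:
Q(z, A) = √(A² + z²)
q = 78 (q = 212 - 134 = 78)
Q(-5, -18)*q + Z = √((-18)² + (-5)²)*78 - 334 = √(324 + 25)*78 - 334 = √349*78 - 334 = 78*√349 - 334 = -334 + 78*√349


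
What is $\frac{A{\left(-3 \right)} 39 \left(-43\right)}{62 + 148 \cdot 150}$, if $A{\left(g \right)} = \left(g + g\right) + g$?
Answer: $\frac{15093}{22262} \approx 0.67797$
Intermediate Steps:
$A{\left(g \right)} = 3 g$ ($A{\left(g \right)} = 2 g + g = 3 g$)
$\frac{A{\left(-3 \right)} 39 \left(-43\right)}{62 + 148 \cdot 150} = \frac{3 \left(-3\right) 39 \left(-43\right)}{62 + 148 \cdot 150} = \frac{\left(-9\right) 39 \left(-43\right)}{62 + 22200} = \frac{\left(-351\right) \left(-43\right)}{22262} = 15093 \cdot \frac{1}{22262} = \frac{15093}{22262}$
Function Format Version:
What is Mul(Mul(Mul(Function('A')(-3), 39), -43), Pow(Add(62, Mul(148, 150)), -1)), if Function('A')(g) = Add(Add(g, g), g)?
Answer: Rational(15093, 22262) ≈ 0.67797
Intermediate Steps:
Function('A')(g) = Mul(3, g) (Function('A')(g) = Add(Mul(2, g), g) = Mul(3, g))
Mul(Mul(Mul(Function('A')(-3), 39), -43), Pow(Add(62, Mul(148, 150)), -1)) = Mul(Mul(Mul(Mul(3, -3), 39), -43), Pow(Add(62, Mul(148, 150)), -1)) = Mul(Mul(Mul(-9, 39), -43), Pow(Add(62, 22200), -1)) = Mul(Mul(-351, -43), Pow(22262, -1)) = Mul(15093, Rational(1, 22262)) = Rational(15093, 22262)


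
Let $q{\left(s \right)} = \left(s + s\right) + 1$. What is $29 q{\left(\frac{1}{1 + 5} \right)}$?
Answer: $\frac{116}{3} \approx 38.667$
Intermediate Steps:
$q{\left(s \right)} = 1 + 2 s$ ($q{\left(s \right)} = 2 s + 1 = 1 + 2 s$)
$29 q{\left(\frac{1}{1 + 5} \right)} = 29 \left(1 + \frac{2}{1 + 5}\right) = 29 \left(1 + \frac{2}{6}\right) = 29 \left(1 + 2 \cdot \frac{1}{6}\right) = 29 \left(1 + \frac{1}{3}\right) = 29 \cdot \frac{4}{3} = \frac{116}{3}$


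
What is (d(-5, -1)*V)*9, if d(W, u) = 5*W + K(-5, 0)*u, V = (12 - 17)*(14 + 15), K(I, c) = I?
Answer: 26100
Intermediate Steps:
V = -145 (V = -5*29 = -145)
d(W, u) = -5*u + 5*W (d(W, u) = 5*W - 5*u = -5*u + 5*W)
(d(-5, -1)*V)*9 = ((-5*(-1) + 5*(-5))*(-145))*9 = ((5 - 25)*(-145))*9 = -20*(-145)*9 = 2900*9 = 26100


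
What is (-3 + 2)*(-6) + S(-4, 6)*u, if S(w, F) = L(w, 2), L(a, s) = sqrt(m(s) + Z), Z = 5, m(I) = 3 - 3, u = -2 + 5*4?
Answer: 6 + 18*sqrt(5) ≈ 46.249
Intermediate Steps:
u = 18 (u = -2 + 20 = 18)
m(I) = 0
L(a, s) = sqrt(5) (L(a, s) = sqrt(0 + 5) = sqrt(5))
S(w, F) = sqrt(5)
(-3 + 2)*(-6) + S(-4, 6)*u = (-3 + 2)*(-6) + sqrt(5)*18 = -1*(-6) + 18*sqrt(5) = 6 + 18*sqrt(5)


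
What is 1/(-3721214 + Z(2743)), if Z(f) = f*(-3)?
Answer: -1/3729443 ≈ -2.6814e-7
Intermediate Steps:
Z(f) = -3*f
1/(-3721214 + Z(2743)) = 1/(-3721214 - 3*2743) = 1/(-3721214 - 8229) = 1/(-3729443) = -1/3729443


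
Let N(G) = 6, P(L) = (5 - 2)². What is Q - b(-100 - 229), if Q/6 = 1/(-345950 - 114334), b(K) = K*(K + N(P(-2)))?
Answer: -8152166639/76714 ≈ -1.0627e+5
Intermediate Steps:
P(L) = 9 (P(L) = 3² = 9)
b(K) = K*(6 + K) (b(K) = K*(K + 6) = K*(6 + K))
Q = -1/76714 (Q = 6/(-345950 - 114334) = 6/(-460284) = 6*(-1/460284) = -1/76714 ≈ -1.3035e-5)
Q - b(-100 - 229) = -1/76714 - (-100 - 229)*(6 + (-100 - 229)) = -1/76714 - (-329)*(6 - 329) = -1/76714 - (-329)*(-323) = -1/76714 - 1*106267 = -1/76714 - 106267 = -8152166639/76714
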